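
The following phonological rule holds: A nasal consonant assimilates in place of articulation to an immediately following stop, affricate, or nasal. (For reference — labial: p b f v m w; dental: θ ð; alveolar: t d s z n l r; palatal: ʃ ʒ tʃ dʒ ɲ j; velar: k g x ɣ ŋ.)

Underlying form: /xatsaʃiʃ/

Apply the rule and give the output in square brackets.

[xatsaʃiʃ]

no segment meets the rule's conditions; no change.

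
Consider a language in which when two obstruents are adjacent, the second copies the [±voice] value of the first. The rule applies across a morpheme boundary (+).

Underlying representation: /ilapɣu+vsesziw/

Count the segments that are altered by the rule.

/ɣ/ after /p/ (voiceless) → [x]
/s/ after /v/ (voiced) → [z]
/z/ after /s/ (voiceless) → [s]
3 segments change.

3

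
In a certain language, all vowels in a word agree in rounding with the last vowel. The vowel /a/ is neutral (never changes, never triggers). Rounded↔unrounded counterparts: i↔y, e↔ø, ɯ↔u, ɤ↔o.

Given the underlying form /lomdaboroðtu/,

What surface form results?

[lomdaboroðtu]

no segment meets the rule's conditions; no change.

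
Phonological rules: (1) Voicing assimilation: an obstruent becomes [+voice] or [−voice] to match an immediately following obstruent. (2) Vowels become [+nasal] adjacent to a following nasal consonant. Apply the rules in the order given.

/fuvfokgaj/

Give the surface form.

[fuffoggaj]

Rule 1: /v/ before /f/ (voiceless) → [f]
Rule 1: /k/ before /g/ (voiced) → [g]
After rule 1: fuffoggaj
Rule 2: no segment meets the rule's conditions; no change.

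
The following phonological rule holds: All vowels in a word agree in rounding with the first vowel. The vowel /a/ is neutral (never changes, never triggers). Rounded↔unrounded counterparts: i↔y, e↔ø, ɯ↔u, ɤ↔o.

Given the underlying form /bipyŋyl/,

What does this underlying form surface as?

/y/ harmonizes with /i/ ([-round]) → [i]
/y/ harmonizes with /i/ ([-round]) → [i]

[bipiŋil]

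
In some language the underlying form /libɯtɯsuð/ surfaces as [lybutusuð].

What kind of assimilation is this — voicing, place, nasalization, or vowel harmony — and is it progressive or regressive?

/i/→[y] /ɯ/→[u] /ɯ/→[u].
Vowels agree with the last vowel, so the harmony is regressive.

vowel harmony, regressive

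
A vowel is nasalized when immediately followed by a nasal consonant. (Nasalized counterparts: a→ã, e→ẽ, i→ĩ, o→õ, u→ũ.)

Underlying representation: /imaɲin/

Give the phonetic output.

/i/ before nasal /m/ → [ĩ]
/a/ before nasal /ɲ/ → [ã]
/i/ before nasal /n/ → [ĩ]

[ĩmãɲĩn]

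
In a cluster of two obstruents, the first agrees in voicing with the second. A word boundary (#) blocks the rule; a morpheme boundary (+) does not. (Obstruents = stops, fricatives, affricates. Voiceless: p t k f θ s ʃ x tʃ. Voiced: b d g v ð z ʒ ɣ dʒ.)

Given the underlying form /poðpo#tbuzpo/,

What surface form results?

[poθpo#dbuspo]

/ð/ before /p/ (voiceless) → [θ]
/t/ before /b/ (voiced) → [d]
/z/ before /p/ (voiceless) → [s]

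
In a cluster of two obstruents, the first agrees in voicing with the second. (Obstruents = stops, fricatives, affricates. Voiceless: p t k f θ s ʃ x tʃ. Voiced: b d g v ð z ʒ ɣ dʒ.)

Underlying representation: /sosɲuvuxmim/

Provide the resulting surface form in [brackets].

no segment meets the rule's conditions; no change.

[sosɲuvuxmim]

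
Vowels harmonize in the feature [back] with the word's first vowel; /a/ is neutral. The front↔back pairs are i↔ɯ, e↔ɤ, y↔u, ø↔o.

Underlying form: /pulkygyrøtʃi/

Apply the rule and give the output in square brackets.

[pulkugurotʃɯ]

/y/ harmonizes with /u/ ([+back]) → [u]
/y/ harmonizes with /u/ ([+back]) → [u]
/ø/ harmonizes with /u/ ([+back]) → [o]
/i/ harmonizes with /u/ ([+back]) → [ɯ]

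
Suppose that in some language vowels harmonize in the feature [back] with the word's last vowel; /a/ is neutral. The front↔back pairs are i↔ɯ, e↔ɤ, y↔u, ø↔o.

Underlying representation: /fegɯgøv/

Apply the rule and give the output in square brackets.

/ɯ/ harmonizes with /ø/ ([-back]) → [i]

[fegigøv]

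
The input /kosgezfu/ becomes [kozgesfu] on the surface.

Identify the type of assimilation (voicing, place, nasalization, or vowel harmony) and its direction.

voicing assimilation, regressive

/s/→[z] /z/→[s].
Each target copies a feature from the following segment, so the direction is regressive.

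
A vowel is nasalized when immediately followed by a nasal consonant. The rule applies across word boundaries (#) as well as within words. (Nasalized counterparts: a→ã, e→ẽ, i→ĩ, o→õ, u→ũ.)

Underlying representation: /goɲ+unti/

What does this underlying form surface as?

/o/ before nasal /ɲ/ → [õ]
/u/ before nasal /n/ → [ũ]

[gõɲ+ũnti]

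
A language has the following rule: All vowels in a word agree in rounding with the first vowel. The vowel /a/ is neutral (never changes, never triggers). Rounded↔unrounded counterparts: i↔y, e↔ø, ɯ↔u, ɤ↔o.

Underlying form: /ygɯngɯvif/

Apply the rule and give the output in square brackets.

[ygunguvyf]

/ɯ/ harmonizes with /y/ ([+round]) → [u]
/ɯ/ harmonizes with /y/ ([+round]) → [u]
/i/ harmonizes with /y/ ([+round]) → [y]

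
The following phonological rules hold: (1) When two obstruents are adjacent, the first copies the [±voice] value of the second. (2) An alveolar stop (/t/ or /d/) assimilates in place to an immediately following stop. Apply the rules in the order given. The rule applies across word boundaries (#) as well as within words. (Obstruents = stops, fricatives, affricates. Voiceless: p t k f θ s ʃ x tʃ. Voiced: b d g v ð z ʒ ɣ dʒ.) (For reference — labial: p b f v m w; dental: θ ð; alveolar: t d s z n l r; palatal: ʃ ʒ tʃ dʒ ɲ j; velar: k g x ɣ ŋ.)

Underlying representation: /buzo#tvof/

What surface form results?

Rule 1: /t/ before /v/ (voiced) → [d]
After rule 1: buzo#dvof
Rule 2: no segment meets the rule's conditions; no change.

[buzo#dvof]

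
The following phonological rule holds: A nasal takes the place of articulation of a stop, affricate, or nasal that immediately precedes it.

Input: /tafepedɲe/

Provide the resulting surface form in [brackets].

/ɲ/ after /d/ (alveolar) → [n]

[tafepedne]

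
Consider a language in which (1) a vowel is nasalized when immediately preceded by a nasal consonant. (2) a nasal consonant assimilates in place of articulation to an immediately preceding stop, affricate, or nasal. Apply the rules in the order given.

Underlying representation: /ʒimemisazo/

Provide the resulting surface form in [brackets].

Rule 1: /e/ after nasal /m/ → [ẽ]
Rule 1: /i/ after nasal /m/ → [ĩ]
After rule 1: ʒimẽmĩsazo
Rule 2: no segment meets the rule's conditions; no change.

[ʒimẽmĩsazo]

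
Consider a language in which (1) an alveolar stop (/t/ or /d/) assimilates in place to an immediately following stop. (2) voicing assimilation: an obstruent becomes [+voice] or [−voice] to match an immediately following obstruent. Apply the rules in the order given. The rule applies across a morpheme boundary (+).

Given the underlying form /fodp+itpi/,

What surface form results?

[fopp+ippi]

Rule 1: /d/ before /p/ (labial) → [b]
Rule 1: /t/ before /p/ (labial) → [p]
After rule 1: fobp+ippi
Rule 2: /b/ before /p/ (voiceless) → [p]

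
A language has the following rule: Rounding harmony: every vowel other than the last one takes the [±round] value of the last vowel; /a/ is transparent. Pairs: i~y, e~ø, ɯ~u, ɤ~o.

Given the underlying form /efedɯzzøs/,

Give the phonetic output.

[øføduzzøs]

/e/ harmonizes with /ø/ ([+round]) → [ø]
/e/ harmonizes with /ø/ ([+round]) → [ø]
/ɯ/ harmonizes with /ø/ ([+round]) → [u]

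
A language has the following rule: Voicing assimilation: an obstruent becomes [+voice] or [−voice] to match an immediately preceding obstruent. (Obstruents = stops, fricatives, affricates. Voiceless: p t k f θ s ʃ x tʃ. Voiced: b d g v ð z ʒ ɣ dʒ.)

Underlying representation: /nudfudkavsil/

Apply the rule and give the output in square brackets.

/f/ after /d/ (voiced) → [v]
/k/ after /d/ (voiced) → [g]
/s/ after /v/ (voiced) → [z]

[nudvudgavzil]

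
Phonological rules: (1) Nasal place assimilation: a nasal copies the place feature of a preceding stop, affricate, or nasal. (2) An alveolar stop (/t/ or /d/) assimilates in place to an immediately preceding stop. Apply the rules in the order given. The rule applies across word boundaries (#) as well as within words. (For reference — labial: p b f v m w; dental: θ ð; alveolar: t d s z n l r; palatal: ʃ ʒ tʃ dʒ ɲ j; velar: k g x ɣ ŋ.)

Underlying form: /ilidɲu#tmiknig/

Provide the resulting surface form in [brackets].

Rule 1: /ɲ/ after /d/ (alveolar) → [n]
Rule 1: /m/ after /t/ (alveolar) → [n]
Rule 1: /n/ after /k/ (velar) → [ŋ]
After rule 1: ilidnu#tnikŋig
Rule 2: no segment meets the rule's conditions; no change.

[ilidnu#tnikŋig]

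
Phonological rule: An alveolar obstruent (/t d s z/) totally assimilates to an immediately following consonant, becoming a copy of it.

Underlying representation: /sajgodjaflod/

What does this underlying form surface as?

[sajgojjaflod]

/d/ before /j/ → [j] (total assimilation)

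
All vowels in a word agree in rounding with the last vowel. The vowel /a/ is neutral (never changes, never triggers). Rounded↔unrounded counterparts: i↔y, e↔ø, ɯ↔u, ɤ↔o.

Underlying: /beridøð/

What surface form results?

/e/ harmonizes with /ø/ ([+round]) → [ø]
/i/ harmonizes with /ø/ ([+round]) → [y]

[børydøð]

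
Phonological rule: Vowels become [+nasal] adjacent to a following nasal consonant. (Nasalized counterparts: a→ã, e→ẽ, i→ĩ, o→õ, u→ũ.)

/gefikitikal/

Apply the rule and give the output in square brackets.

no segment meets the rule's conditions; no change.

[gefikitikal]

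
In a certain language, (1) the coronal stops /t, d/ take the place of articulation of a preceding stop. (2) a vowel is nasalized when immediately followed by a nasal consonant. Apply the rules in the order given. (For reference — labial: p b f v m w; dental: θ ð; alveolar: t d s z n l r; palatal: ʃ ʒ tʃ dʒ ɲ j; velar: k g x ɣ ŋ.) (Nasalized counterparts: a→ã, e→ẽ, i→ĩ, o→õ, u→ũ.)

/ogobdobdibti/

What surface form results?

Rule 1: /d/ after /b/ (labial) → [b]
Rule 1: /d/ after /b/ (labial) → [b]
Rule 1: /t/ after /b/ (labial) → [p]
After rule 1: ogobbobbibpi
Rule 2: no segment meets the rule's conditions; no change.

[ogobbobbibpi]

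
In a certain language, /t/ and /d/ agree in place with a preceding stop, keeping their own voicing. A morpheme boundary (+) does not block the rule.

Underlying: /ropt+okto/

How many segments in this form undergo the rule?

/t/ after /p/ (labial) → [p]
/t/ after /k/ (velar) → [k]
2 segments change.

2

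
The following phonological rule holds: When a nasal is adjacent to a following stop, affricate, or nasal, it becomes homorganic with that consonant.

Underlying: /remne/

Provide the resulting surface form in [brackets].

/m/ before /n/ (alveolar) → [n]

[renne]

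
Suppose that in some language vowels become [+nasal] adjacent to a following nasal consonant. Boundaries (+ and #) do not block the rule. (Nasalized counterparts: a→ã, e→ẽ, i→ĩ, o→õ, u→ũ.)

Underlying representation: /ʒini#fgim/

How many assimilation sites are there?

2

/i/ before nasal /n/ → [ĩ]
/i/ before nasal /m/ → [ĩ]
2 segments change.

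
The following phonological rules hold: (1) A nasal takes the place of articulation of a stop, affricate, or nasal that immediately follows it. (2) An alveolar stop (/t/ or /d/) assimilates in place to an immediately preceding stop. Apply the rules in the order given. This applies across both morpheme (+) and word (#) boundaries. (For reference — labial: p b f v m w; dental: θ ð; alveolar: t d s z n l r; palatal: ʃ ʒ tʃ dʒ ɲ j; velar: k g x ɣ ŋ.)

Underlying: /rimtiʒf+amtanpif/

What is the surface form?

[rintiʒf+antampif]

Rule 1: /m/ before /t/ (alveolar) → [n]
Rule 1: /m/ before /t/ (alveolar) → [n]
Rule 1: /n/ before /p/ (labial) → [m]
After rule 1: rintiʒf+antampif
Rule 2: no segment meets the rule's conditions; no change.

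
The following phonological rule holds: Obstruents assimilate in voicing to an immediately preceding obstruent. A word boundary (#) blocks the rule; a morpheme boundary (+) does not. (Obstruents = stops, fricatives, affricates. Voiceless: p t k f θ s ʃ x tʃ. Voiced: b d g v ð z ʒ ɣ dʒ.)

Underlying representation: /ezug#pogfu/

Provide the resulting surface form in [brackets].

/f/ after /g/ (voiced) → [v]

[ezug#pogvu]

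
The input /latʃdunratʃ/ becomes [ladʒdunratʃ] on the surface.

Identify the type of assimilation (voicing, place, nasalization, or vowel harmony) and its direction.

/tʃ/→[dʒ].
Each target copies a feature from the following segment, so the direction is regressive.

voicing assimilation, regressive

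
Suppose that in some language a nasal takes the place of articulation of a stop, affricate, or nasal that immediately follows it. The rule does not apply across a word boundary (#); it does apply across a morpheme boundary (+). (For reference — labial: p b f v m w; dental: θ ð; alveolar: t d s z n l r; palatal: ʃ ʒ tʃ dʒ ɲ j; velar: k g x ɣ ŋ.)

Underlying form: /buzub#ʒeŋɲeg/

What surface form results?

[buzub#ʒeɲɲeg]

/ŋ/ before /ɲ/ (palatal) → [ɲ]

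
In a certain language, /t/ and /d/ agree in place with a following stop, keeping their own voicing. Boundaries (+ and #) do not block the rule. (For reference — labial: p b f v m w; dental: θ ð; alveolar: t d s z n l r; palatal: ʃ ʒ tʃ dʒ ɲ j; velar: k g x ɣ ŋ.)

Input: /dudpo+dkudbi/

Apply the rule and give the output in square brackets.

/d/ before /p/ (labial) → [b]
/d/ before /k/ (velar) → [g]
/d/ before /b/ (labial) → [b]

[dubpo+gkubbi]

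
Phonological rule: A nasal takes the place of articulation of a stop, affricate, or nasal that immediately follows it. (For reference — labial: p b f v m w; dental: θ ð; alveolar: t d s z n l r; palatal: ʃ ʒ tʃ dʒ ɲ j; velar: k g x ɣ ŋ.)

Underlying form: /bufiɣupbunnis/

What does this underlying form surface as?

[bufiɣupbunnis]

no segment meets the rule's conditions; no change.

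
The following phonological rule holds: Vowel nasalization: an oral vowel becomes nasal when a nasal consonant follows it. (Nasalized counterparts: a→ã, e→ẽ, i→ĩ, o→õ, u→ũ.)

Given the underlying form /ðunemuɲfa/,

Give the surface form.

[ðũnẽmũɲfa]

/u/ before nasal /n/ → [ũ]
/e/ before nasal /m/ → [ẽ]
/u/ before nasal /ɲ/ → [ũ]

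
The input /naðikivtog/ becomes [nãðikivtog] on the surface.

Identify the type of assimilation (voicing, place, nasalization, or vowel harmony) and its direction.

nasalization, progressive

/a/→[ã].
Each target copies a feature from the preceding segment, so the direction is progressive.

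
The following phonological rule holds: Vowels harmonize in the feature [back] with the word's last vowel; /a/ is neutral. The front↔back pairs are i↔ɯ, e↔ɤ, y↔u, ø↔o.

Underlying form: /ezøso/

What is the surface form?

/e/ harmonizes with /o/ ([+back]) → [ɤ]
/ø/ harmonizes with /o/ ([+back]) → [o]

[ɤzoso]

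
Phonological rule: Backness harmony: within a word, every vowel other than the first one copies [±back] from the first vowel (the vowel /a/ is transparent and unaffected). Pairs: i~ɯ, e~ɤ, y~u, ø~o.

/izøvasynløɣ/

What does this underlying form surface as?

no segment meets the rule's conditions; no change.

[izøvasynløɣ]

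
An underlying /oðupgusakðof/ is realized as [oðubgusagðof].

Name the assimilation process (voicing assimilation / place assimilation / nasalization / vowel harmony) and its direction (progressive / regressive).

/p/→[b] /k/→[g].
Each target copies a feature from the following segment, so the direction is regressive.

voicing assimilation, regressive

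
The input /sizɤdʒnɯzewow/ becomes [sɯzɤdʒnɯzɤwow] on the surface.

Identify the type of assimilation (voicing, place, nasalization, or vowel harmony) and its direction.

/i/→[ɯ] /e/→[ɤ].
Vowels agree with the last vowel, so the harmony is regressive.

vowel harmony, regressive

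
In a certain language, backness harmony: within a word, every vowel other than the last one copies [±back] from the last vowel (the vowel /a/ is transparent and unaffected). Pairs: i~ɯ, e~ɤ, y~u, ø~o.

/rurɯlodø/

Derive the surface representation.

[ryrilødø]

/u/ harmonizes with /ø/ ([-back]) → [y]
/ɯ/ harmonizes with /ø/ ([-back]) → [i]
/o/ harmonizes with /ø/ ([-back]) → [ø]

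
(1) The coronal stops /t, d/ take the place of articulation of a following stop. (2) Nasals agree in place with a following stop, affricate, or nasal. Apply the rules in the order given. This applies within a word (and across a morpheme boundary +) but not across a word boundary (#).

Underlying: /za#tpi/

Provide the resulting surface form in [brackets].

Rule 1: /t/ before /p/ (labial) → [p]
After rule 1: za#ppi
Rule 2: no segment meets the rule's conditions; no change.

[za#ppi]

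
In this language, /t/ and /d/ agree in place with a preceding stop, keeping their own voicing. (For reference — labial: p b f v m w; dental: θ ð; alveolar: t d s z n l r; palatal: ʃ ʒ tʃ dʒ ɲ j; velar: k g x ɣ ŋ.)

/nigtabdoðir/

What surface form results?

/t/ after /g/ (velar) → [k]
/d/ after /b/ (labial) → [b]

[nigkabboðir]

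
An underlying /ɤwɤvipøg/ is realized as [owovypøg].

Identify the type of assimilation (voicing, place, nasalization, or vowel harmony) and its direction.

vowel harmony, regressive

/ɤ/→[o] /ɤ/→[o] /i/→[y].
Vowels agree with the last vowel, so the harmony is regressive.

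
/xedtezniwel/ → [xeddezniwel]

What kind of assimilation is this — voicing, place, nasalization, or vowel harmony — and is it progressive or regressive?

/t/→[d].
Each target copies a feature from the preceding segment, so the direction is progressive.

voicing assimilation, progressive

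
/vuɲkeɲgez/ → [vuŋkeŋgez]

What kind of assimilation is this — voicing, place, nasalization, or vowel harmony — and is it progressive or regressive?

place assimilation, regressive

/ɲ/→[ŋ] /ɲ/→[ŋ].
Each target copies a feature from the following segment, so the direction is regressive.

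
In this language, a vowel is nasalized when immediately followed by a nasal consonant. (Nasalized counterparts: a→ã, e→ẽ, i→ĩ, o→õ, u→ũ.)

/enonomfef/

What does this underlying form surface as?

/e/ before nasal /n/ → [ẽ]
/o/ before nasal /n/ → [õ]
/o/ before nasal /m/ → [õ]

[ẽnõnõmfef]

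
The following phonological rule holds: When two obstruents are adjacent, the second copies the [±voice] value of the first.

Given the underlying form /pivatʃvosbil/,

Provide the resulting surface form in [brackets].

/v/ after /tʃ/ (voiceless) → [f]
/b/ after /s/ (voiceless) → [p]

[pivatʃfospil]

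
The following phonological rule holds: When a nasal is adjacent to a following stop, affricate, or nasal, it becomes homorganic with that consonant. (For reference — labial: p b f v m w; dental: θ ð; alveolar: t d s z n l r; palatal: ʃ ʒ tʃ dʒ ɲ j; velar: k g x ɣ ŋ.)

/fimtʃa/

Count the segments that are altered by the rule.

/m/ before /tʃ/ (palatal) → [ɲ]
1 segment changes.

1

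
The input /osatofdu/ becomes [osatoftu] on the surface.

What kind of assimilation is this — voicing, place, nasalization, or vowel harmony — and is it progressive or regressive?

/d/→[t].
Each target copies a feature from the preceding segment, so the direction is progressive.

voicing assimilation, progressive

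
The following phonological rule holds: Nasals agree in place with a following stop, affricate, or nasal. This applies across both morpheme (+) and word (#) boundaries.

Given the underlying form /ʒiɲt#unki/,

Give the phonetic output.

[ʒint#uŋki]

/ɲ/ before /t/ (alveolar) → [n]
/n/ before /k/ (velar) → [ŋ]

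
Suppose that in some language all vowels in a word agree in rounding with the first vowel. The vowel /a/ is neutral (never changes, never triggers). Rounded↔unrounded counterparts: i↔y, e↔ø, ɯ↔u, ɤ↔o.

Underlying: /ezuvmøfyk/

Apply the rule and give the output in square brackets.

[ezɯvmefik]

/u/ harmonizes with /e/ ([-round]) → [ɯ]
/ø/ harmonizes with /e/ ([-round]) → [e]
/y/ harmonizes with /e/ ([-round]) → [i]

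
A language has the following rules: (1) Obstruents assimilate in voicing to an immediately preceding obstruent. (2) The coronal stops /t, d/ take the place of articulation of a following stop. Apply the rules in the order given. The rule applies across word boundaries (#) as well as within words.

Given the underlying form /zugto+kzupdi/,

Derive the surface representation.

[zugdo+ksupti]

Rule 1: /t/ after /g/ (voiced) → [d]
Rule 1: /z/ after /k/ (voiceless) → [s]
Rule 1: /d/ after /p/ (voiceless) → [t]
After rule 1: zugdo+ksupti
Rule 2: no segment meets the rule's conditions; no change.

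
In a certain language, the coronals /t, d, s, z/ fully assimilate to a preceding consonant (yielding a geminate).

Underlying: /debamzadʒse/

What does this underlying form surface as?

/z/ after /m/ → [m] (total assimilation)
/s/ after /dʒ/ → [dʒ] (total assimilation)

[debammadʒdʒe]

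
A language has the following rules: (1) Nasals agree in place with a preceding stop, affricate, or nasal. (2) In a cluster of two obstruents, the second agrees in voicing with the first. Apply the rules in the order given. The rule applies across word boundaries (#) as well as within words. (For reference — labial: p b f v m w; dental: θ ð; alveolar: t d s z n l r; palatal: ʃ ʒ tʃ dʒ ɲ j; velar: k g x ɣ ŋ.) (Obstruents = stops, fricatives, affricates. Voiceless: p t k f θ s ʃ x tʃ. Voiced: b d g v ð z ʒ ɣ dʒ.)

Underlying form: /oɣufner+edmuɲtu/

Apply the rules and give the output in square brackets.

Rule 1: /m/ after /d/ (alveolar) → [n]
After rule 1: oɣufner+ednuɲtu
Rule 2: no segment meets the rule's conditions; no change.

[oɣufner+ednuɲtu]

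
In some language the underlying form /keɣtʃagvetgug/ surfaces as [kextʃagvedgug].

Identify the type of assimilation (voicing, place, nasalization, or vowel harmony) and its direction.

/ɣ/→[x] /t/→[d].
Each target copies a feature from the following segment, so the direction is regressive.

voicing assimilation, regressive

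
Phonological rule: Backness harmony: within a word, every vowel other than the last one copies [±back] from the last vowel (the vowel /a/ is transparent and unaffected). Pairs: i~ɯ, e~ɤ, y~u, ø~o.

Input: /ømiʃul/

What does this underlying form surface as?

[omɯʃul]

/ø/ harmonizes with /u/ ([+back]) → [o]
/i/ harmonizes with /u/ ([+back]) → [ɯ]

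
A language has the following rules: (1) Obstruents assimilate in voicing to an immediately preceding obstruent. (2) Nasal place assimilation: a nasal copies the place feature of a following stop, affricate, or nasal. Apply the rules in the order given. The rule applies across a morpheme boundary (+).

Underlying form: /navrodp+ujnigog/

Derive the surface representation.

[navrodb+ujnigog]

Rule 1: /p/ after /d/ (voiced) → [b]
After rule 1: navrodb+ujnigog
Rule 2: no segment meets the rule's conditions; no change.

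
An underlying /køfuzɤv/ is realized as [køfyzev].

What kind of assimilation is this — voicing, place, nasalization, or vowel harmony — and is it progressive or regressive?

vowel harmony, progressive

/u/→[y] /ɤ/→[e].
Vowels agree with the first vowel, so the harmony is progressive.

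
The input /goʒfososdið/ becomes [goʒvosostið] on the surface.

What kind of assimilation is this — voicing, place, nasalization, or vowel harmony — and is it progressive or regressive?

voicing assimilation, progressive

/f/→[v] /d/→[t].
Each target copies a feature from the preceding segment, so the direction is progressive.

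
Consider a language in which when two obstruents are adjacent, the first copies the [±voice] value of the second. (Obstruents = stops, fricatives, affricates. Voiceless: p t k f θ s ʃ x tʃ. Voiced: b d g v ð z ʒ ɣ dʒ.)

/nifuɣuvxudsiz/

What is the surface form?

[nifuɣufxutsiz]

/v/ before /x/ (voiceless) → [f]
/d/ before /s/ (voiceless) → [t]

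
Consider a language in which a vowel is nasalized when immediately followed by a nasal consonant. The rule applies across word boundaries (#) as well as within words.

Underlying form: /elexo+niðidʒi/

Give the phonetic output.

/o/ before nasal /n/ → [õ]

[elexõ+niðidʒi]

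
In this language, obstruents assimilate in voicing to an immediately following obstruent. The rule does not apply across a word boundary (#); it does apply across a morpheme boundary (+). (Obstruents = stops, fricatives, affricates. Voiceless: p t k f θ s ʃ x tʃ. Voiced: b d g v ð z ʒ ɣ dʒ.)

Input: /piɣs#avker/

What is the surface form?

/ɣ/ before /s/ (voiceless) → [x]
/v/ before /k/ (voiceless) → [f]

[pixs#afker]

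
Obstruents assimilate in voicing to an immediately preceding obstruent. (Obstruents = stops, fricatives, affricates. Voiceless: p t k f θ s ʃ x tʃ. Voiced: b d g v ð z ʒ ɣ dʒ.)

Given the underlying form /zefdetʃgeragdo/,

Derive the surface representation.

[zeftetʃkeragdo]

/d/ after /f/ (voiceless) → [t]
/g/ after /tʃ/ (voiceless) → [k]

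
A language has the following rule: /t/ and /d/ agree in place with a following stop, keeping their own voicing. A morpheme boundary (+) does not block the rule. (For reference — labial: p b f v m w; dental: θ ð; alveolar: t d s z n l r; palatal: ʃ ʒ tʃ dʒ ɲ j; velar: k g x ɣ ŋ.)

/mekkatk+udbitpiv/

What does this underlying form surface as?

/t/ before /k/ (velar) → [k]
/d/ before /b/ (labial) → [b]
/t/ before /p/ (labial) → [p]

[mekkakk+ubbippiv]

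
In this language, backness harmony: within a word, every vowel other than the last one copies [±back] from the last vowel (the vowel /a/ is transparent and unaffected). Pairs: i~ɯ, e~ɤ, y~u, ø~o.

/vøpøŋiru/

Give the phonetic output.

/ø/ harmonizes with /u/ ([+back]) → [o]
/ø/ harmonizes with /u/ ([+back]) → [o]
/i/ harmonizes with /u/ ([+back]) → [ɯ]

[vopoŋɯru]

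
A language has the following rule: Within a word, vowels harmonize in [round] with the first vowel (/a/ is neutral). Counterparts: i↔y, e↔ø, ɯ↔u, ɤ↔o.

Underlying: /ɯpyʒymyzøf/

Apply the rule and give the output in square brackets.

/y/ harmonizes with /ɯ/ ([-round]) → [i]
/y/ harmonizes with /ɯ/ ([-round]) → [i]
/y/ harmonizes with /ɯ/ ([-round]) → [i]
/ø/ harmonizes with /ɯ/ ([-round]) → [e]

[ɯpiʒimizef]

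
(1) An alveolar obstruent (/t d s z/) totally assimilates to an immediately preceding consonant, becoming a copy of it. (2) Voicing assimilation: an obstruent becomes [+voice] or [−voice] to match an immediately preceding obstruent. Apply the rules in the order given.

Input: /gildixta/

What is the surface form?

[gillixxa]

Rule 1: /d/ after /l/ → [l] (total assimilation)
Rule 1: /t/ after /x/ → [x] (total assimilation)
After rule 1: gillixxa
Rule 2: no segment meets the rule's conditions; no change.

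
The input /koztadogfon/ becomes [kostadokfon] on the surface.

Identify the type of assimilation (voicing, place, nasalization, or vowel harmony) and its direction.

/z/→[s] /g/→[k].
Each target copies a feature from the following segment, so the direction is regressive.

voicing assimilation, regressive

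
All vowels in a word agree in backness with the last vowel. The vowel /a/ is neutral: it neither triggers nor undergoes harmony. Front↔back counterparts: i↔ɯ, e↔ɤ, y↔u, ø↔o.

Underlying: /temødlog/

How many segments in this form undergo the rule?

2

/e/ harmonizes with /o/ ([+back]) → [ɤ]
/ø/ harmonizes with /o/ ([+back]) → [o]
2 segments change.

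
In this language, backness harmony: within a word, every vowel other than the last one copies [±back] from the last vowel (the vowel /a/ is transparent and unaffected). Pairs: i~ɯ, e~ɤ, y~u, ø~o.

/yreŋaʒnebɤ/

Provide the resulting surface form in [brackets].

[urɤŋaʒnɤbɤ]

/y/ harmonizes with /ɤ/ ([+back]) → [u]
/e/ harmonizes with /ɤ/ ([+back]) → [ɤ]
/e/ harmonizes with /ɤ/ ([+back]) → [ɤ]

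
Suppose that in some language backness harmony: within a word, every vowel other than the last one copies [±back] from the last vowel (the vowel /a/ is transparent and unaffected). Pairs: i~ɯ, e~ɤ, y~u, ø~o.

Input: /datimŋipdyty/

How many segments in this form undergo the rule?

0

No segment meets the rule's conditions.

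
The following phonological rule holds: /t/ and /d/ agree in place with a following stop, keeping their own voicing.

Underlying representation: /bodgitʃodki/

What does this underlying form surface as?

[boggitʃogki]

/d/ before /g/ (velar) → [g]
/d/ before /k/ (velar) → [g]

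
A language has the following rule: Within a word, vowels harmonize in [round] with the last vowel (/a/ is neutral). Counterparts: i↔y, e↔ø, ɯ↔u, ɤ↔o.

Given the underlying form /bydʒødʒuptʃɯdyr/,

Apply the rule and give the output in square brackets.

/ɯ/ harmonizes with /y/ ([+round]) → [u]

[bydʒødʒuptʃudyr]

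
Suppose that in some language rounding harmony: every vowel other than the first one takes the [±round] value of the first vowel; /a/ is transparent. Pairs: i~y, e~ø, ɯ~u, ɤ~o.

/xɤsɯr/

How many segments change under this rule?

0

No segment meets the rule's conditions.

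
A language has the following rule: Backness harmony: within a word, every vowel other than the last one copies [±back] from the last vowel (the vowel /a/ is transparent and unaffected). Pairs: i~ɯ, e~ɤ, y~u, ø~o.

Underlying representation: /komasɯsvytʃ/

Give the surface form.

/o/ harmonizes with /y/ ([-back]) → [ø]
/ɯ/ harmonizes with /y/ ([-back]) → [i]

[kømasisvytʃ]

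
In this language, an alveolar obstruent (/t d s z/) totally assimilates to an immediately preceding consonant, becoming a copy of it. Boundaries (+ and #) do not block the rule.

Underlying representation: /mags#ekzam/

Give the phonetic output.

/s/ after /g/ → [g] (total assimilation)
/z/ after /k/ → [k] (total assimilation)

[magg#ekkam]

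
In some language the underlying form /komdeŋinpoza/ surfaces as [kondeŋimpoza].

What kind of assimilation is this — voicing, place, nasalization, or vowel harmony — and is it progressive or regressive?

/m/→[n] /n/→[m].
Each target copies a feature from the following segment, so the direction is regressive.

place assimilation, regressive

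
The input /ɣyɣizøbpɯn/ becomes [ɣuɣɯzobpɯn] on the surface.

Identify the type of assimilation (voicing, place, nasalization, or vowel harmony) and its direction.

vowel harmony, regressive

/y/→[u] /i/→[ɯ] /ø/→[o].
Vowels agree with the last vowel, so the harmony is regressive.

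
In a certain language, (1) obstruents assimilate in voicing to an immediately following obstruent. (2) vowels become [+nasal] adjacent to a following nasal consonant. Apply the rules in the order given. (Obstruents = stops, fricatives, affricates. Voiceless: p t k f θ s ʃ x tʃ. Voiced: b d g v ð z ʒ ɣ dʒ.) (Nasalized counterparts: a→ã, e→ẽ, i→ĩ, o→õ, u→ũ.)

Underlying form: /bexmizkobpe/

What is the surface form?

Rule 1: /z/ before /k/ (voiceless) → [s]
Rule 1: /b/ before /p/ (voiceless) → [p]
After rule 1: bexmiskoppe
Rule 2: no segment meets the rule's conditions; no change.

[bexmiskoppe]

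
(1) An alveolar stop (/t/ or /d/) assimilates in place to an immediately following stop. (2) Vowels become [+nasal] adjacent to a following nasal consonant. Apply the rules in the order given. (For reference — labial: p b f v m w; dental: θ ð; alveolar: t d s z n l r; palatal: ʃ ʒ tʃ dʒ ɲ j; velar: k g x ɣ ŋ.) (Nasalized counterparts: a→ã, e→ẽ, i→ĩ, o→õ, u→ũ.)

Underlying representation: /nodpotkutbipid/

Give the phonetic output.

[nobpokkupbipid]

Rule 1: /d/ before /p/ (labial) → [b]
Rule 1: /t/ before /k/ (velar) → [k]
Rule 1: /t/ before /b/ (labial) → [p]
After rule 1: nobpokkupbipid
Rule 2: no segment meets the rule's conditions; no change.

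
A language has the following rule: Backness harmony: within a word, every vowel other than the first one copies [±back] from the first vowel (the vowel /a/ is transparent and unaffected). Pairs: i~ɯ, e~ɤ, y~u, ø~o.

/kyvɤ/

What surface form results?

[kyve]

/ɤ/ harmonizes with /y/ ([-back]) → [e]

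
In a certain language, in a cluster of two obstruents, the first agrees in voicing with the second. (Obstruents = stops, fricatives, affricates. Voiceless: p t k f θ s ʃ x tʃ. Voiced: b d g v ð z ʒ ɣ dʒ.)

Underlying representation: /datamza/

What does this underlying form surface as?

no segment meets the rule's conditions; no change.

[datamza]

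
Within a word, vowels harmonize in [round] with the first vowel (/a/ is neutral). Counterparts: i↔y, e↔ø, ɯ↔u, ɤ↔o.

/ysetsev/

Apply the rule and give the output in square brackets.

/e/ harmonizes with /y/ ([+round]) → [ø]
/e/ harmonizes with /y/ ([+round]) → [ø]

[ysøtsøv]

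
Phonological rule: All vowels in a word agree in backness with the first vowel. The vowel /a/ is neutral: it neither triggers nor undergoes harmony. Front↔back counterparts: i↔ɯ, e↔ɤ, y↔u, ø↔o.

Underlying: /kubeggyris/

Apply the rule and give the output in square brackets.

[kubɤggurɯs]

/e/ harmonizes with /u/ ([+back]) → [ɤ]
/y/ harmonizes with /u/ ([+back]) → [u]
/i/ harmonizes with /u/ ([+back]) → [ɯ]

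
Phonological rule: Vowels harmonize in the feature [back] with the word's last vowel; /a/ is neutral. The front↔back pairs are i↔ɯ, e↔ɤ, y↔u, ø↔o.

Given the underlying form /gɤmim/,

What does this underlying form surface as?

[gemim]

/ɤ/ harmonizes with /i/ ([-back]) → [e]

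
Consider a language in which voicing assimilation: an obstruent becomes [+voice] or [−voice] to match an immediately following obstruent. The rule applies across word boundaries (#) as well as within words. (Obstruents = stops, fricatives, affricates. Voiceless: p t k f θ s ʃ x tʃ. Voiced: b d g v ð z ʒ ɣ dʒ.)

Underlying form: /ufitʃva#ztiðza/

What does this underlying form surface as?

/tʃ/ before /v/ (voiced) → [dʒ]
/z/ before /t/ (voiceless) → [s]

[ufidʒva#stiðza]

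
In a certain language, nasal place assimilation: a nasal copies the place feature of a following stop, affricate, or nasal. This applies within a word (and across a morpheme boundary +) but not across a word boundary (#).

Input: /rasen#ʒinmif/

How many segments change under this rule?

/n/ before /m/ (labial) → [m]
1 segment changes.

1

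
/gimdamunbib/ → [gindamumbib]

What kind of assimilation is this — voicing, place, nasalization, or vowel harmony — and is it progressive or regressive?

place assimilation, regressive

/m/→[n] /n/→[m].
Each target copies a feature from the following segment, so the direction is regressive.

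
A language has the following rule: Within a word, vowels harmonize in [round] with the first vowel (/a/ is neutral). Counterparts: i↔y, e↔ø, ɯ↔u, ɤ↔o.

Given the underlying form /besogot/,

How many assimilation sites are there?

2

/o/ harmonizes with /e/ ([-round]) → [ɤ]
/o/ harmonizes with /e/ ([-round]) → [ɤ]
2 segments change.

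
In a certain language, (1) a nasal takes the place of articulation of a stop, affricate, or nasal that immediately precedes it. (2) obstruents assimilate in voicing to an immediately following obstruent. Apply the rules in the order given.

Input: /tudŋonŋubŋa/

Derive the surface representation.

[tudnonnubma]

Rule 1: /ŋ/ after /d/ (alveolar) → [n]
Rule 1: /ŋ/ after /n/ (alveolar) → [n]
Rule 1: /ŋ/ after /b/ (labial) → [m]
After rule 1: tudnonnubma
Rule 2: no segment meets the rule's conditions; no change.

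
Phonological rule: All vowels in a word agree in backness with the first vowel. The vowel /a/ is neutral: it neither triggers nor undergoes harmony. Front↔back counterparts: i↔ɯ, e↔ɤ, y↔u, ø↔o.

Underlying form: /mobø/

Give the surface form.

/ø/ harmonizes with /o/ ([+back]) → [o]

[mobo]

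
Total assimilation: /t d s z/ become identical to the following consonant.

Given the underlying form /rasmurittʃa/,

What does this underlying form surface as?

[rammuritʃtʃa]

/s/ before /m/ → [m] (total assimilation)
/t/ before /tʃ/ → [tʃ] (total assimilation)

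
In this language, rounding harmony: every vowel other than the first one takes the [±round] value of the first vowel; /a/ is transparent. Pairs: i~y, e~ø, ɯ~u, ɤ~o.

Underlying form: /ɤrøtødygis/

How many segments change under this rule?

3

/ø/ harmonizes with /ɤ/ ([-round]) → [e]
/ø/ harmonizes with /ɤ/ ([-round]) → [e]
/y/ harmonizes with /ɤ/ ([-round]) → [i]
3 segments change.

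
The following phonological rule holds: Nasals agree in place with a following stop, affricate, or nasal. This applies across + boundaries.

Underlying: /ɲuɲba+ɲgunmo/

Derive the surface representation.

/ɲ/ before /b/ (labial) → [m]
/ɲ/ before /g/ (velar) → [ŋ]
/n/ before /m/ (labial) → [m]

[ɲumba+ŋgummo]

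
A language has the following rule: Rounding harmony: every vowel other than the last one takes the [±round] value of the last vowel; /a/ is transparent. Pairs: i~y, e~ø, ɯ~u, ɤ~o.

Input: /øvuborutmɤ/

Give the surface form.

[evɯbɤrɯtmɤ]

/ø/ harmonizes with /ɤ/ ([-round]) → [e]
/u/ harmonizes with /ɤ/ ([-round]) → [ɯ]
/o/ harmonizes with /ɤ/ ([-round]) → [ɤ]
/u/ harmonizes with /ɤ/ ([-round]) → [ɯ]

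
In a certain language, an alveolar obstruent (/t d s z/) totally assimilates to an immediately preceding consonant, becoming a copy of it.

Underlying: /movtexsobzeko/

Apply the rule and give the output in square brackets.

[movvexxobbeko]

/t/ after /v/ → [v] (total assimilation)
/s/ after /x/ → [x] (total assimilation)
/z/ after /b/ → [b] (total assimilation)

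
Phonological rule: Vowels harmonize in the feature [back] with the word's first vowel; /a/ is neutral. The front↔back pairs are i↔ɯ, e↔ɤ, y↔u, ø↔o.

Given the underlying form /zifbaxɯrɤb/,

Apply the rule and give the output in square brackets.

[zifbaxireb]

/ɯ/ harmonizes with /i/ ([-back]) → [i]
/ɤ/ harmonizes with /i/ ([-back]) → [e]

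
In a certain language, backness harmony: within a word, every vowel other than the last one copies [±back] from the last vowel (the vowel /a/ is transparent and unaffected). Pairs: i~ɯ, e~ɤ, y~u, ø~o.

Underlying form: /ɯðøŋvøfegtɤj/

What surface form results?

/ø/ harmonizes with /ɤ/ ([+back]) → [o]
/ø/ harmonizes with /ɤ/ ([+back]) → [o]
/e/ harmonizes with /ɤ/ ([+back]) → [ɤ]

[ɯðoŋvofɤgtɤj]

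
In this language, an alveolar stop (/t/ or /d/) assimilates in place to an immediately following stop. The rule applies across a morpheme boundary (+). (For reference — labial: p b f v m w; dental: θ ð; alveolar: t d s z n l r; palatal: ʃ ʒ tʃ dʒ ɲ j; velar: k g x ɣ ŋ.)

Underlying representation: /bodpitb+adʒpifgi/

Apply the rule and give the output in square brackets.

/d/ before /p/ (labial) → [b]
/t/ before /b/ (labial) → [p]

[bobpipb+adʒpifgi]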